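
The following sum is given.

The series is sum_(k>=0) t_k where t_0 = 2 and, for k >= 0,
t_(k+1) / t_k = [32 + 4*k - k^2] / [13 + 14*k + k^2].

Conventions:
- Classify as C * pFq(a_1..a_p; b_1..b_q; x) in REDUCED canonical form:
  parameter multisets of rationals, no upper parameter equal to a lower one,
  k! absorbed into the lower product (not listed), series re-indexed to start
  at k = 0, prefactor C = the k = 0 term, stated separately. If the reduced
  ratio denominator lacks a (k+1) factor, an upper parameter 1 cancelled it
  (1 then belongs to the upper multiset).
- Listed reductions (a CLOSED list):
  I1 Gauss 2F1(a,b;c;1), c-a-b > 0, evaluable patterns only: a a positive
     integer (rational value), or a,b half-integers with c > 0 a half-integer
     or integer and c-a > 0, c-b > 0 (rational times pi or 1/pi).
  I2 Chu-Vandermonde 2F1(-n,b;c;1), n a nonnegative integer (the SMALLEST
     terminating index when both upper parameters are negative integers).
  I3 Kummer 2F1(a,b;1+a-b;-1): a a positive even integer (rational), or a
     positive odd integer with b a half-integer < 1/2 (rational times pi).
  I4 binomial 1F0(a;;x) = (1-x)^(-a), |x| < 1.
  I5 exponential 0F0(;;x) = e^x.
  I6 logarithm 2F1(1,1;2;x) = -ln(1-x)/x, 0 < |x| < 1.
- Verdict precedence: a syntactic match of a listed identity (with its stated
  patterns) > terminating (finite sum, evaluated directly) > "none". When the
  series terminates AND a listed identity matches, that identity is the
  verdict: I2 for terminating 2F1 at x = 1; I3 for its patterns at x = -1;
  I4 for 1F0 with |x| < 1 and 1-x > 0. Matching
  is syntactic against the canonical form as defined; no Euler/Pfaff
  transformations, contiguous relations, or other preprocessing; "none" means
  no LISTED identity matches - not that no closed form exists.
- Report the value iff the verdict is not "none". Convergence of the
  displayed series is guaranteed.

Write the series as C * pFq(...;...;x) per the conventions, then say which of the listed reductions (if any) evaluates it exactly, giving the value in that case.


The tell: with t_0 = 2, roots of the ratio polynomials (C = 2, x = -1) are the negated parameters.
Term ratio: r(k) = (-1) * (k-8) (k+4) / [(k+13) (k+1)] - rational; roots negated = parameters, x = (-1), C = 2.

Reduced: x = -1, 2F1, upper = {-8, 4}, lower = {13}, C = 2. Verdict: Kummer (I3) applies (x = -1; c = 13 equals 1+a-b for upper {-8, 4}: listed pattern). Hence: 22.


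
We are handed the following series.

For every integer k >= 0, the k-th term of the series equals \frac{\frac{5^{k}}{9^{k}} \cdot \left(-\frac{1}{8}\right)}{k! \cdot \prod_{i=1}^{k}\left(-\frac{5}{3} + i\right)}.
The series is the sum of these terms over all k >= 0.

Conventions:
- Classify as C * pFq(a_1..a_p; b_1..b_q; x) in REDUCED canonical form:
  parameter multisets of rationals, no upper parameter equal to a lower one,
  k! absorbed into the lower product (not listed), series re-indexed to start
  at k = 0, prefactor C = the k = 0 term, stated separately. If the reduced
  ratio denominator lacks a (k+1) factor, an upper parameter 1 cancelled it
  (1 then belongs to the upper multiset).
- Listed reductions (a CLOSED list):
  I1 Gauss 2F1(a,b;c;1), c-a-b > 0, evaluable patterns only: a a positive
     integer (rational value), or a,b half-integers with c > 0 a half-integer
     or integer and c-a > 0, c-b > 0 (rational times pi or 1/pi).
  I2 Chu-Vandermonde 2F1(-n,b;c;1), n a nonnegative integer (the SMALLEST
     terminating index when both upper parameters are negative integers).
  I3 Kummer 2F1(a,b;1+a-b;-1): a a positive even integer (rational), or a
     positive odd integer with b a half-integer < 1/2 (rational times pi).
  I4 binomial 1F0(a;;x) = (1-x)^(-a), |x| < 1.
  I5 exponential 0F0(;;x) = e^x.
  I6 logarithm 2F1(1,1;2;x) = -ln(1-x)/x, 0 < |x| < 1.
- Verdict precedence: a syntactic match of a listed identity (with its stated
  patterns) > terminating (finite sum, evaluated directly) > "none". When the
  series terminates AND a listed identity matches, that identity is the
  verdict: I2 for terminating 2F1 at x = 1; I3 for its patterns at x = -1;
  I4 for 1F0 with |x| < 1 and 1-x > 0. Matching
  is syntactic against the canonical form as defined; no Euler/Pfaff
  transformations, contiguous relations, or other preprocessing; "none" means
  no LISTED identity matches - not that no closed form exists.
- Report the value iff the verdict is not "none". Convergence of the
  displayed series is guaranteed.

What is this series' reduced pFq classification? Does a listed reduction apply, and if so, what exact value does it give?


At argument \frac{5}{9}: a 0F1 with upper {-}, lower {-\frac{2}{3}}, scaled by C = -\frac{1}{8}. Verdict: none. No listed pattern accepts 0F1(-; -\frac{2}{3}; \frac{5}{9}).

Key observation: with t_0 = -\frac{1}{8}, the lower running product (C = -1/8, x = 5/9) is a rising factorial.
Consecutive-term ratio: r(k) = \frac{5}{9} * 1 / [(k-\frac{2}{3}) (k+1)] - rational in k. x = \frac{5}{9}; t_0 = -\frac{1}{8}; negate the roots.


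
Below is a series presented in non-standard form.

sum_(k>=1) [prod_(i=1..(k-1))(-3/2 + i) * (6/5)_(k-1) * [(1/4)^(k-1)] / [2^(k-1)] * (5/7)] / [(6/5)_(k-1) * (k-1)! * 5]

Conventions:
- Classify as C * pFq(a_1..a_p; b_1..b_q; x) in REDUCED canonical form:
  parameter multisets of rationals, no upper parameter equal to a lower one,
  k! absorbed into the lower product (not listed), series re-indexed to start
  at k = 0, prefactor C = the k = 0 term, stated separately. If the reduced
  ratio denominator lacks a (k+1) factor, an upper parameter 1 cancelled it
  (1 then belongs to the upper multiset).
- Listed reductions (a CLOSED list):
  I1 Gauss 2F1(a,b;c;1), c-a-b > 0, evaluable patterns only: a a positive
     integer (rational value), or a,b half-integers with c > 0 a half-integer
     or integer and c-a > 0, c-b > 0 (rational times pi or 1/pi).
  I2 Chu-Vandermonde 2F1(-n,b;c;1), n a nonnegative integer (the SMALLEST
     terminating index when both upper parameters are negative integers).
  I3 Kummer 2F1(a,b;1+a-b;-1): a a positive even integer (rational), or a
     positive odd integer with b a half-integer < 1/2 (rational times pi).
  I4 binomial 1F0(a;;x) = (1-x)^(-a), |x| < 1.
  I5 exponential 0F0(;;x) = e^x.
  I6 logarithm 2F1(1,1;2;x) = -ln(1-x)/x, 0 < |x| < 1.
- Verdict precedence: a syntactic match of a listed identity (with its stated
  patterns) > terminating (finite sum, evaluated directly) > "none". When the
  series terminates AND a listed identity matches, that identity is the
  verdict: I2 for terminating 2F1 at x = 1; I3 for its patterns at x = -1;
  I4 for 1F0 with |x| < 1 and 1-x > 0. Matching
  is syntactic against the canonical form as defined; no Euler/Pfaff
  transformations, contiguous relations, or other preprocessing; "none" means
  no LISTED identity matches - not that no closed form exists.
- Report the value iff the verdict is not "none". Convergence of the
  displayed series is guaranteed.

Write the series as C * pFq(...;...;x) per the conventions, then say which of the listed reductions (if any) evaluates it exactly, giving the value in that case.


x = 1/8 here; the reduced form reads 1F0, upper {-1/2}, lower {-}, C = 1/7. Verdict: this is the I4 binomial reduction (the 1F0 binomial series: exponent 1/2, x = 1/8). Hence: (1/7) * (7/8)^(1/2).

First insight: x = (1/8) and the constant factors (C = 1/7) combine into one prefactor.
Term ratio: r(k) = (1/8) * (k-1/2) / [(k+1)] - rational in k, leading ratio (1/8); with t_0 = 1/7, classification follows.


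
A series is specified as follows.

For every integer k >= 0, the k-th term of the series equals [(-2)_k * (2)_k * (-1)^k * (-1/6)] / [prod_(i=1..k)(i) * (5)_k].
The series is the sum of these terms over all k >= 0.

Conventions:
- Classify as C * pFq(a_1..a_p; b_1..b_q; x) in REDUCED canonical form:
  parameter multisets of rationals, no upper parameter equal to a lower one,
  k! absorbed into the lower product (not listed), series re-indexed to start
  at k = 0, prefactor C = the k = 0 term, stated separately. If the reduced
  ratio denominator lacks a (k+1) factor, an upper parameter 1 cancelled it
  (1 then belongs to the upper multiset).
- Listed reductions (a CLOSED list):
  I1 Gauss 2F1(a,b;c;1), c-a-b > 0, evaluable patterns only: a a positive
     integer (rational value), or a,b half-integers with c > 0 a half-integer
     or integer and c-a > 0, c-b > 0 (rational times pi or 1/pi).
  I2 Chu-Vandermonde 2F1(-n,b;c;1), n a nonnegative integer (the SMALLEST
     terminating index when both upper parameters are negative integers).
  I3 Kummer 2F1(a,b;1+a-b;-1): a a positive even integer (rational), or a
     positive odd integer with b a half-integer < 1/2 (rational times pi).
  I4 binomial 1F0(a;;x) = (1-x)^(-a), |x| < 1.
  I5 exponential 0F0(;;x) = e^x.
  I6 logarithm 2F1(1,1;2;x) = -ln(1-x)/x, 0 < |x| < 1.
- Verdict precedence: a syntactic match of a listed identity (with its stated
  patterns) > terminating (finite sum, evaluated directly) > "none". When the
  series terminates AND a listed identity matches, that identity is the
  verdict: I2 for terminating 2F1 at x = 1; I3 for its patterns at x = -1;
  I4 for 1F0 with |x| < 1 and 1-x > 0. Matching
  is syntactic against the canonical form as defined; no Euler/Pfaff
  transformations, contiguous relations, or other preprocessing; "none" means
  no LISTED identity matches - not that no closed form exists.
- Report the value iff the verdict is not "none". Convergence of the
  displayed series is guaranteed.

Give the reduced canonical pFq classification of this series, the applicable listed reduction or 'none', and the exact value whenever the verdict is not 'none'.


x = -1 here; the reduced form reads 2F1, upper {-2, 2}, lower {5}, C = -1/6. Verdict (x = -1): Kummer's theorem (I3) applies (x = -1; c = 5 equals 1+a-b for upper {-2, 2}: listed pattern). Exact value: -1/3.

Key observation: from the first term -1/6: the product of the first k integers (C = -1/6, x = -1) is k!.
Step ratio: r(k) = (-1) * (k-2) (k+2) / [(k+5) (k+1)] - rational in k. x = (-1); t_0 = -1/6; negate the roots.


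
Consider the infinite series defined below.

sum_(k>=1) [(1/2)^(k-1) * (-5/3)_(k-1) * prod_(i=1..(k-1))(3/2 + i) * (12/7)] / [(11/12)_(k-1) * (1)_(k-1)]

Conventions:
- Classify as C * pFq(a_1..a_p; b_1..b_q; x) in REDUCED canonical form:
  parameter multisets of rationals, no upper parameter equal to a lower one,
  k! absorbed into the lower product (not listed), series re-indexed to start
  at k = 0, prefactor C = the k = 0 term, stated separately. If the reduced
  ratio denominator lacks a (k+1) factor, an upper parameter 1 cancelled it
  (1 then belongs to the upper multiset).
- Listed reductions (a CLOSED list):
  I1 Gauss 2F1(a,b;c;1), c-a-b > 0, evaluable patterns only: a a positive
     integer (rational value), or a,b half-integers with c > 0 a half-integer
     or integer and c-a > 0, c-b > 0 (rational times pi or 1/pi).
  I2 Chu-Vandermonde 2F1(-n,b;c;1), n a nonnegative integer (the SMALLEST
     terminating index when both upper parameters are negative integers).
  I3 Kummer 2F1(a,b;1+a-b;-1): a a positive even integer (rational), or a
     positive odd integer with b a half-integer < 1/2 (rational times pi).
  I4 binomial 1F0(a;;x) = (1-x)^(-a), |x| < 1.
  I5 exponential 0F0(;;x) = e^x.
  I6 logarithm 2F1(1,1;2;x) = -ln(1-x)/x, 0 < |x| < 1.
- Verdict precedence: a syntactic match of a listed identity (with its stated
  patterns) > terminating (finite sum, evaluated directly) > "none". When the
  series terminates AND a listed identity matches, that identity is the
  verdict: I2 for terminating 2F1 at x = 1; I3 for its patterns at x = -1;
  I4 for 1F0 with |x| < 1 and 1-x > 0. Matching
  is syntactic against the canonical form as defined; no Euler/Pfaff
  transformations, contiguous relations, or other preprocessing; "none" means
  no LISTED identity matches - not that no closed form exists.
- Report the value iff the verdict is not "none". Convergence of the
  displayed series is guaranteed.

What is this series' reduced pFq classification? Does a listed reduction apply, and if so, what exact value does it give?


At argument 1/2: a 2F1 with upper {-5/3, 5/2}, lower {11/12}, scaled by C = 12/7. Verdict: none here - no I1-I6 shape fits x = 1/2 with lower {11/12}.

Structural cue: t_0 = 12/7 here, and the running product (prefactor 12/7) telescopes to a rising factorial.
Adjacent-term ratio: r(k) = (1/2) * (k-5/3) (k+5/2) / [(k+11/12) (k+1)] - rational; roots negated = parameters, x = (1/2), C = 12/7.


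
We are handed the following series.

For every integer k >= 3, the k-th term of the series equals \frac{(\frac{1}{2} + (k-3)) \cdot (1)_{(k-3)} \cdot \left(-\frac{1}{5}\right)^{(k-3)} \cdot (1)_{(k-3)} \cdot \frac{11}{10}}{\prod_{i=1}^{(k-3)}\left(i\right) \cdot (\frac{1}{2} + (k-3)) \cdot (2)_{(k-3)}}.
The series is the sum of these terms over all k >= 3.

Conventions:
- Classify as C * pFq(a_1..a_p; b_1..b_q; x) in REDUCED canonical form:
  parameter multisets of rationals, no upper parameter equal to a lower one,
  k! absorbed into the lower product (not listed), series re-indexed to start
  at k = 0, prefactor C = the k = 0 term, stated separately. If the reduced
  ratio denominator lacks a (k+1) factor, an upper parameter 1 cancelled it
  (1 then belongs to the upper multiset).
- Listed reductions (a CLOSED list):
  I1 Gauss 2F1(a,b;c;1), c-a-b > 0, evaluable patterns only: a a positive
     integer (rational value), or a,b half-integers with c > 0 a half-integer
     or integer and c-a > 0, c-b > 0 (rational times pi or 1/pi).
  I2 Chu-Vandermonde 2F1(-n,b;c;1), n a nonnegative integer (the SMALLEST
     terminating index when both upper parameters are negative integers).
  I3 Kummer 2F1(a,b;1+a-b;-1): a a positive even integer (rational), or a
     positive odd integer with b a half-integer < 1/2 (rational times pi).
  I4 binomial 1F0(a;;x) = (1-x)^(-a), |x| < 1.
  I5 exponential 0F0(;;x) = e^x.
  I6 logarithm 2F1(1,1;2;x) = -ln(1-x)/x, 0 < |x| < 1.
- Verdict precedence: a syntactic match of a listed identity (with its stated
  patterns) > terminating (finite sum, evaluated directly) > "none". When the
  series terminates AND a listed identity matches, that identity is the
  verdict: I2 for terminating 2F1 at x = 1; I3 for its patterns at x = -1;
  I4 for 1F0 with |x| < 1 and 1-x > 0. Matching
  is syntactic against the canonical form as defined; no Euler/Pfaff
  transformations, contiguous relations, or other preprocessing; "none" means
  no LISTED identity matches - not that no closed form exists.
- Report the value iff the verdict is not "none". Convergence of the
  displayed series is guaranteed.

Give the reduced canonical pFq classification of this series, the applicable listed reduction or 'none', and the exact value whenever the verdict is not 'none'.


Canonical form: C = \frac{11}{10} times 2F1 with upper {1, 1}, lower {2}, x = -\frac{1}{5}. Verdict at x = -\frac{1}{5}: the logarithmic series (I6) matches (the logarithm: parameters (1,1;2), x = -\frac{1}{5}). Value: \frac{11}{2} \cdot \ln\left(\frac{6}{5}\right).

Key observation: x = -\frac{1}{5} and the product of the first k integers (prefactor 11/10) is k!.
Ratio: r(k) = -\frac{1}{5} * (k+1) (k+1) / [(k+2) (k+1)] - rational in k. x = -\frac{1}{5}; t_0 = \frac{11}{10}; negate the roots.


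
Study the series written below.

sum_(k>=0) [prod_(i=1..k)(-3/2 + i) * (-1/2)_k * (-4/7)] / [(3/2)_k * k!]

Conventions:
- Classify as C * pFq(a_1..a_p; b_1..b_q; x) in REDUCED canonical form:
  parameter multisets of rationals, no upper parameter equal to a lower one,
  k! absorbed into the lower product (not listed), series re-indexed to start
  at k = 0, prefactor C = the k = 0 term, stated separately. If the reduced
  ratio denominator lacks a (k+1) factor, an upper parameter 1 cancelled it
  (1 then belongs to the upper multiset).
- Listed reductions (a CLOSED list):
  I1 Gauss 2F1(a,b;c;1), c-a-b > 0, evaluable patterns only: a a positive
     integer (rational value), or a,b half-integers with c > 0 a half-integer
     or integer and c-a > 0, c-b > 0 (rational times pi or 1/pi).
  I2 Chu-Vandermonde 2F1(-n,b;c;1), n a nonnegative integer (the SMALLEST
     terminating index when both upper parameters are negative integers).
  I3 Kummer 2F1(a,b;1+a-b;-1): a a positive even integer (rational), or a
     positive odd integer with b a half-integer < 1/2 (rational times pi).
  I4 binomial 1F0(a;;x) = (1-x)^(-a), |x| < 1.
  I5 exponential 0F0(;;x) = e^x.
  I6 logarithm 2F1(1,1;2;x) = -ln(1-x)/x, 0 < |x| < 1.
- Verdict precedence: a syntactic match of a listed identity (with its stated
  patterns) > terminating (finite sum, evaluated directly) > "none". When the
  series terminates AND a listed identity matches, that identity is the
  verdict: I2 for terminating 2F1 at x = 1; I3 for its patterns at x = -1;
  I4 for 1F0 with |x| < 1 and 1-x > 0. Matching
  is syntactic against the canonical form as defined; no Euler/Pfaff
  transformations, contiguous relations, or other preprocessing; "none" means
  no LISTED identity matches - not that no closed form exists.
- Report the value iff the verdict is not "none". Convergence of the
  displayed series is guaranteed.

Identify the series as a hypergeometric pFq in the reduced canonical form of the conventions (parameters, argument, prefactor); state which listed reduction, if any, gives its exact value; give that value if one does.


This is -4/7 * 2F1(-1/2, -1/2; 3/2; 1) in reduced canonical form. Verdict: the half-integer Gauss pattern (I1) applies (x = 1; upper {-1/2, -1/2} half-integers, c = 3/2 in the evaluable pattern). Value: (-3/14) * pi.

First insight: x = 1 and the running product (C = -4/7, x = 1) telescopes to a rising factorial.
Adjacent-term ratio: r(k) = 1 * (k-1/2) (k-1/2) / [(k+3/2) (k+1)] - rational in k, leading ratio 1; with t_0 = -4/7, classification follows.


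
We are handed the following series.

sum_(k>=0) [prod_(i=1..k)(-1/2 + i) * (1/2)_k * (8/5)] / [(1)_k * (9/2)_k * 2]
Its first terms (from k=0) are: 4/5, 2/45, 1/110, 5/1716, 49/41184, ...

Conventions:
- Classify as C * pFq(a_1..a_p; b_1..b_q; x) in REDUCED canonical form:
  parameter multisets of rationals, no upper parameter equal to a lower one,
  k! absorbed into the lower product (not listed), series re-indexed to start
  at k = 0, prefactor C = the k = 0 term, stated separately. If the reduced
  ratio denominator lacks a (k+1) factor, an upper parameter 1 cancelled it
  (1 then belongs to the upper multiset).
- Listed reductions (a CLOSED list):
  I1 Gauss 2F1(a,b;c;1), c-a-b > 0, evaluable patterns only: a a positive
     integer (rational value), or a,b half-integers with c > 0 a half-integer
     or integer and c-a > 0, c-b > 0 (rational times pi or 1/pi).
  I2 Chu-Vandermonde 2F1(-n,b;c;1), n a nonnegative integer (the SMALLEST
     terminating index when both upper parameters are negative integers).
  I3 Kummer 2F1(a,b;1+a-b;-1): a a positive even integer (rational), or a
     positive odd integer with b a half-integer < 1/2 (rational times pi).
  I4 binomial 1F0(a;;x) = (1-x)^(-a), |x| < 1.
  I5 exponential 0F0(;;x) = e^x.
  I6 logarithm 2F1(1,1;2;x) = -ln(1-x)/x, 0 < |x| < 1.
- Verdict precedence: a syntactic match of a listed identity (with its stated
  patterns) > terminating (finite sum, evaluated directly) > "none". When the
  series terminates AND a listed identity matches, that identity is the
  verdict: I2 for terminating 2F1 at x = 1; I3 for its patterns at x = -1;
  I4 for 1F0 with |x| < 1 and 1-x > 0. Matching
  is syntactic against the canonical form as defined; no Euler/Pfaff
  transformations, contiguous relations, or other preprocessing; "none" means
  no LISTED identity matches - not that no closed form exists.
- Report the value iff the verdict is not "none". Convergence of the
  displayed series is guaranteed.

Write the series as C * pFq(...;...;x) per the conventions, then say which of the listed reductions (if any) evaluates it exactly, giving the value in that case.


Reduced: x = 1, 2F1, upper = {1/2, 1/2}, lower = {9/2}, C = 4/5. Verdict: Gauss's theorem I1 (half-integer case) applies (x = 1; upper {1/2, 1/2} half-integers, c = 9/2 in the evaluable pattern). Its exact value is (35/128) * pi.

Structural cue: t_0 = 4/5 here, and the running product (prefactor 4/5) telescopes to a rising factorial.
Adjacent-term ratio: r(k) = 1 * (k+1/2) (k+1/2) / [(k+9/2) (k+1)] - poly over poly, x = 1 from leading terms; C = 4/5 at k = 0.


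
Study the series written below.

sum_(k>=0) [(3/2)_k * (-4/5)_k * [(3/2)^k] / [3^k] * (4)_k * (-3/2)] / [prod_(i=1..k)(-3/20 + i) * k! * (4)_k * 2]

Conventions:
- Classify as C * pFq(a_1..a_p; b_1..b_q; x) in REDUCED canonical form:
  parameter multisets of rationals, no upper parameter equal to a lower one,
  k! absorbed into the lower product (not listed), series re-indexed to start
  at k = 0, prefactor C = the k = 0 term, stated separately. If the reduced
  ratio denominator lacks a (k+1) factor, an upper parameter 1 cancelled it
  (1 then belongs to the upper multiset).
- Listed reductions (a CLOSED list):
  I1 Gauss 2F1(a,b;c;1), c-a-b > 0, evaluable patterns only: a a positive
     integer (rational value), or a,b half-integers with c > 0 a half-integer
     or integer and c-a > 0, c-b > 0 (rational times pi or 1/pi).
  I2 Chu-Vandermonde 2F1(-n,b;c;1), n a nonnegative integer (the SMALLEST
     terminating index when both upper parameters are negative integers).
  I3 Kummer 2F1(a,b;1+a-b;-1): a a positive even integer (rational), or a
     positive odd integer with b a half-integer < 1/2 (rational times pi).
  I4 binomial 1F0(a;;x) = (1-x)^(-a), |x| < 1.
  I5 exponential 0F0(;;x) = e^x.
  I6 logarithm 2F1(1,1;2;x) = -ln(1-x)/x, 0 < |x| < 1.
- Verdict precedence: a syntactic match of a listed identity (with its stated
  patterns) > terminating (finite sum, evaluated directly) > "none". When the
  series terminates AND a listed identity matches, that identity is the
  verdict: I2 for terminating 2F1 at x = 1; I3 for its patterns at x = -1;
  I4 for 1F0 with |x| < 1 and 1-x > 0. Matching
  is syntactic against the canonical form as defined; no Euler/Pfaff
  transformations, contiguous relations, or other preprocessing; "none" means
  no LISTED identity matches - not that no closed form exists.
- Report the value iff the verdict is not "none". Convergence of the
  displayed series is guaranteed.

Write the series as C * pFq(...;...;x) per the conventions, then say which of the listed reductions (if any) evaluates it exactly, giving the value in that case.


The tell: t_0 = -3/4 here, and the lower running product (C = -3/4, x = 1/2) is a rising factorial.
Step ratio: r(k) = (1/2) * (k-4/5) (k+3/2) / [(k+17/20) (k+1)] - poly over poly, x = (1/2) from leading terms; C = -3/4 at k = 0.

At argument 1/2: a 2F1 with upper {-4/5, 3/2}, lower {17/20}, scaled by C = -3/4. Verdict: none here - no I1-I6 shape fits x = 1/2 with lower {17/20}.


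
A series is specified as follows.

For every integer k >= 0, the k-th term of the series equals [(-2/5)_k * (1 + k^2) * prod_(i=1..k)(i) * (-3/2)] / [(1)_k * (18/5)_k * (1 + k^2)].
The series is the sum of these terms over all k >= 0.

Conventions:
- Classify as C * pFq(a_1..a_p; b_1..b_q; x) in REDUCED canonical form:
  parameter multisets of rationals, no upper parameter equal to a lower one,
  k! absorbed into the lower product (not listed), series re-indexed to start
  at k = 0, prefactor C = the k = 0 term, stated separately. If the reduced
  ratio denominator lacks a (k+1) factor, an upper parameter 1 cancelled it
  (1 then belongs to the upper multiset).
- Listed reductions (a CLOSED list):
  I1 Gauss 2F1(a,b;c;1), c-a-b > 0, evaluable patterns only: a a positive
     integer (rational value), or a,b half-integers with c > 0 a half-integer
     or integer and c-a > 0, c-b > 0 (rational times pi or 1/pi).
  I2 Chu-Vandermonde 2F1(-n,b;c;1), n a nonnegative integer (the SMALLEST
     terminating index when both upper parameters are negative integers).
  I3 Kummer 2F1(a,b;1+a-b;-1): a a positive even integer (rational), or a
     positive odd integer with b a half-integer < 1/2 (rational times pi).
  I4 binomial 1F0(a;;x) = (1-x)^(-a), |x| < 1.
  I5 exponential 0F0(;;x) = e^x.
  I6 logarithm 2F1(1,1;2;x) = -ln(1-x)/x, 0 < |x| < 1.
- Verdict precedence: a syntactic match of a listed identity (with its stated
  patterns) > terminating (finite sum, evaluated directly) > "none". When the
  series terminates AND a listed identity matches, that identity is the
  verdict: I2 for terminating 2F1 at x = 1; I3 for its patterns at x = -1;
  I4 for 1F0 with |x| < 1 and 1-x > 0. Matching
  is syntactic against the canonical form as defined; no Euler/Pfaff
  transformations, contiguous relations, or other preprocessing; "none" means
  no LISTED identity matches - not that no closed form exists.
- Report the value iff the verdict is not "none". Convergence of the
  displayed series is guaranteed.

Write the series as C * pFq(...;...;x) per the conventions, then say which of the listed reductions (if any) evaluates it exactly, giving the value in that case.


This is -3/2 * 2F1(-2/5, 1; 18/5; 1) in reduced canonical form. Verdict: the Gauss summation I1 applies (x = 1: the Gamma ratio telescopes since c-a-b = 3 > 0 and a = 1 in Z>0). Value: -13/10.

The tell: t_0 = -3/2 here, and k^2 + 1 divides numerator and denominator alike; C = -3/2, x = 1 after cancelling.
Step ratio: r(k) = 1 * (k-2/5) (k+1) / [(k+18/5) (k+1)] - poly over poly, x = 1 from leading terms; C = -3/2 at k = 0.


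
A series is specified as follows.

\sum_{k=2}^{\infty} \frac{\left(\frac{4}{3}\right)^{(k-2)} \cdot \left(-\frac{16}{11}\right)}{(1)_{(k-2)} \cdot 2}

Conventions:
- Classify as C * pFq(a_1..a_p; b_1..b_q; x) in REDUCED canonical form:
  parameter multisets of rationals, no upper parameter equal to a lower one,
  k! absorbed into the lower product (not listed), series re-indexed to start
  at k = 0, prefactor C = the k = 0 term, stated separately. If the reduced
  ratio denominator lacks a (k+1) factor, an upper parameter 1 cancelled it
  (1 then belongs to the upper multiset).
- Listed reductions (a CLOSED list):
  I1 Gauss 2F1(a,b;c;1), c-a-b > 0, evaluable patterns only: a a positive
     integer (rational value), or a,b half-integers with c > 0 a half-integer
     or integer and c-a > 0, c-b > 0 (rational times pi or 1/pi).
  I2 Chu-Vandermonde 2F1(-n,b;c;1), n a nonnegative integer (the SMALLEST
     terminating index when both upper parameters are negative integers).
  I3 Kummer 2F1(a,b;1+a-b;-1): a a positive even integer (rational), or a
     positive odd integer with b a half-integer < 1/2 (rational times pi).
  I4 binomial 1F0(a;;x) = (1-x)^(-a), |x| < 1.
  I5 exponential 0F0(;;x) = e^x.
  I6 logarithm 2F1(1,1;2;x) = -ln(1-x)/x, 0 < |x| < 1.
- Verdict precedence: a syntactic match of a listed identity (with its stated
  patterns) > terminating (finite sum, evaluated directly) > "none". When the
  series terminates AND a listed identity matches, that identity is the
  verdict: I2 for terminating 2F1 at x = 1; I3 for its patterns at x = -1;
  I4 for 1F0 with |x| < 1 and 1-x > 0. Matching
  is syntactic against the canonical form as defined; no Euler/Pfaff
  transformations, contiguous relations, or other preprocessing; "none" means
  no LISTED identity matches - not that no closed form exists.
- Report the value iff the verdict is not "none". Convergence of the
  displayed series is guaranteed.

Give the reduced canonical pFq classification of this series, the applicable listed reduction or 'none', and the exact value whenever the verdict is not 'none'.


At argument \frac{4}{3}: a 0F0 with upper {-}, lower {-}, scaled by C = -\frac{8}{11}. Verdict at x = \frac{4}{3}: the exponential series (I5) matches (the 0F0 exponential series at x = \frac{4}{3}). Its exact value is \left(-\frac{8}{11}\right) \cdot e^{\frac{4}{3}}.

Key observation: x = \frac{4}{3} and (1)_k (C = -8/11) is k! itself.
Step ratio: r(k) = \frac{4}{3} * 1 / [(k+1)] - poly over poly, x = \frac{4}{3} from leading terms; C = -\frac{8}{11} at k = 0.


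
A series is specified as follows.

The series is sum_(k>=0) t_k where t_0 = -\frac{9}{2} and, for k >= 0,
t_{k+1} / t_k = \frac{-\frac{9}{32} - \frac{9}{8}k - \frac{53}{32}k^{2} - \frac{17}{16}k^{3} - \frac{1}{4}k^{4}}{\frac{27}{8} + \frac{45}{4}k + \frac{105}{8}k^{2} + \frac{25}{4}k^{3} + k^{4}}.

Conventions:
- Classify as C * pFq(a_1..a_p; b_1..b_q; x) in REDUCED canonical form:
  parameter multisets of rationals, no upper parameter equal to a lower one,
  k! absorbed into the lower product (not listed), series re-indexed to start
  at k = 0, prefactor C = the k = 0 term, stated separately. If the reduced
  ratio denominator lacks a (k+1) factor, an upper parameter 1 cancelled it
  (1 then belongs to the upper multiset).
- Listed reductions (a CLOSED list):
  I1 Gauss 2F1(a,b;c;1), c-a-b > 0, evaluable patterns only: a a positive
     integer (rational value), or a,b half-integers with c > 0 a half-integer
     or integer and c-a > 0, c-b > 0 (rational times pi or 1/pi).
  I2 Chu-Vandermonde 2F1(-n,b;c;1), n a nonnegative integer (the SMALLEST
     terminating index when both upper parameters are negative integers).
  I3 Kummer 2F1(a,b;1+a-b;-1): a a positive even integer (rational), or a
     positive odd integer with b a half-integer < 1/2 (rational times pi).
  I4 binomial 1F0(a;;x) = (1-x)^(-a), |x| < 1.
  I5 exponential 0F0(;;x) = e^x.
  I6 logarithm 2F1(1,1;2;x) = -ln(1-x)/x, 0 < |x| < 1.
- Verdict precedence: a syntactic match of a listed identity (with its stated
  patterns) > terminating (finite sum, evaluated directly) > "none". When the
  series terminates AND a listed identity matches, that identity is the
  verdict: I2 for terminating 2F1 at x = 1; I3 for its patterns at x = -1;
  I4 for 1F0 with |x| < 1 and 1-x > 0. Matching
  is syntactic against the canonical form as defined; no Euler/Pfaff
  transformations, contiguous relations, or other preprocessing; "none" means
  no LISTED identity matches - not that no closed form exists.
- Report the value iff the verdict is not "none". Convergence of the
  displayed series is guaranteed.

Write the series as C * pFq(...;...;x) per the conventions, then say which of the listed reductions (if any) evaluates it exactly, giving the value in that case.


This is -\frac{9}{2} * 2F1(1, 1; 3; -\frac{1}{4}) in reduced canonical form. Verdict: none. Every listed pattern misses the 2F1 form at -\frac{1}{4}, upper {1, 1}.

First insight: with t_0 = -\frac{9}{2}, the expanded ratio factors over Q; C = -9/2, x = -1/4, roots give parameters.
Consecutive-term ratio: r(k) = -\frac{1}{4} * (k+1) (k+1) / [(k+3) (k+1)] - poly over poly, x = -\frac{1}{4} from leading terms; C = -\frac{9}{2} at k = 0.


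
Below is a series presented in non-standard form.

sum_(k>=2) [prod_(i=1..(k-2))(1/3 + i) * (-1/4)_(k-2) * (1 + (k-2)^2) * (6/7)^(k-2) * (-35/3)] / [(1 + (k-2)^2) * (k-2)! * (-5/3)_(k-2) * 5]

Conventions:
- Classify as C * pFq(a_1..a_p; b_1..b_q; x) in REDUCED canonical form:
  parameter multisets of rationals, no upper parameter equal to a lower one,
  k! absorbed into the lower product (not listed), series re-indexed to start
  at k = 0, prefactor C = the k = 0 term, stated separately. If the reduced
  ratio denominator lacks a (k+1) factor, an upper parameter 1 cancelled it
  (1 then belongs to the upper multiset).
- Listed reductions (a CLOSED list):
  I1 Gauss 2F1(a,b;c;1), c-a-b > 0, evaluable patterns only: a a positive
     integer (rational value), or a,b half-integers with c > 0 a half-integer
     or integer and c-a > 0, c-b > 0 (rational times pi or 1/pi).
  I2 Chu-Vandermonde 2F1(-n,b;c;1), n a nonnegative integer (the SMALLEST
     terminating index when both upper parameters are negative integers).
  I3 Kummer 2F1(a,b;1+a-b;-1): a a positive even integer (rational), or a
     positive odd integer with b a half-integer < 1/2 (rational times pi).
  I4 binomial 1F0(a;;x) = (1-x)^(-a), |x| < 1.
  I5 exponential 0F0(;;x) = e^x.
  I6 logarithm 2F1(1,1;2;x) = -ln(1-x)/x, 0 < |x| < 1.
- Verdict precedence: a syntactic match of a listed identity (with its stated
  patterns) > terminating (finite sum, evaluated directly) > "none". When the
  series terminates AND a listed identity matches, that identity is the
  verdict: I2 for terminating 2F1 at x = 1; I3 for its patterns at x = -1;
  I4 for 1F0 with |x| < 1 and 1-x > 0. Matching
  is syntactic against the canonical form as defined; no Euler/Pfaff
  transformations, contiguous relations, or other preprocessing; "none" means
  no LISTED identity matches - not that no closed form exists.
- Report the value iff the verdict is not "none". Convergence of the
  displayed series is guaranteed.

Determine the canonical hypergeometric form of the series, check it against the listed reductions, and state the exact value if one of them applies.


This is -7/3 * 2F1(-1/4, 4/3; -5/3; 6/7) in reduced canonical form. Verdict: none - this 2F1 at x = 6/7 matches no listed pattern, and upper {-1/4, 4/3} holds no stopper.

Key observation: with t_0 = -7/3, the constant factors (C = -7/3) combine into one prefactor.
Adjacent-term ratio: r(k) = (6/7) * (k-1/4) (k+4/3) / [(k-5/3) (k+1)] ; factor over Q: parameters, x = (6/7), and C = -7/3.


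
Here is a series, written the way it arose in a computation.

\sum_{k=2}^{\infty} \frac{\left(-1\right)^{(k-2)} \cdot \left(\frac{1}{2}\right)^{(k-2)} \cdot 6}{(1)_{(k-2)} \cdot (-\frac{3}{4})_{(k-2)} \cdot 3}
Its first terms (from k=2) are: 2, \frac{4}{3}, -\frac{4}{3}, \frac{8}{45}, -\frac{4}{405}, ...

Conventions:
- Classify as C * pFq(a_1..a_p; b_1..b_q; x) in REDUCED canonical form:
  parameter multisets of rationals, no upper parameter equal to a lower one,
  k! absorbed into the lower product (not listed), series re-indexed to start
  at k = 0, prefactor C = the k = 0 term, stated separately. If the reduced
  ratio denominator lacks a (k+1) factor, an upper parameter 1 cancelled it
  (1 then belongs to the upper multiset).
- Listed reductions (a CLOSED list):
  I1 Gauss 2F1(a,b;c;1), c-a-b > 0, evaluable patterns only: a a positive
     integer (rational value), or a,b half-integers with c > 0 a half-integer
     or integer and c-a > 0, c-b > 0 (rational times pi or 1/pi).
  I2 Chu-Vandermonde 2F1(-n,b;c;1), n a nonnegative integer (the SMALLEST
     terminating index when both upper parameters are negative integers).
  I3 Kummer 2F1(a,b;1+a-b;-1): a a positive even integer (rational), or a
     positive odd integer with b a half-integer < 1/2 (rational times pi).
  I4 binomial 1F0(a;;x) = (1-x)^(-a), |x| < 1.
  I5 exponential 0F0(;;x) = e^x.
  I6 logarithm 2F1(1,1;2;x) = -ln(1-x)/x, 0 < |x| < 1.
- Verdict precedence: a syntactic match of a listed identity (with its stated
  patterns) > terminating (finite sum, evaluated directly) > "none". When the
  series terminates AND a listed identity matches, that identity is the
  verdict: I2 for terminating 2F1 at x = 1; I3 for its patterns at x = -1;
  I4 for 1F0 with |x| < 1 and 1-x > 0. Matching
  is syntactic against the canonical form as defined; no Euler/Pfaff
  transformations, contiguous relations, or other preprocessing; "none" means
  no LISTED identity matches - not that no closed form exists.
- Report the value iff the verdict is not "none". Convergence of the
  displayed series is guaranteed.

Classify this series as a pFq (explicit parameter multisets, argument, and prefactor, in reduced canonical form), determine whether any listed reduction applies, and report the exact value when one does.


The series (x = -\frac{1}{2}) is 0F1: upper {-}, lower {-\frac{3}{4}}, prefactor 2. Verdict: none. Every listed pattern misses the 0F1 form at -\frac{1}{2}, upper {-}.

Key observation: from the first term 2: the constant factors (C = 2, x = -1/2) combine into one prefactor.
Step ratio: r(k) = -\frac{1}{2} * 1 / [(k-\frac{3}{4}) (k+1)] - rational in k, leading ratio -\frac{1}{2}; with t_0 = 2, classification follows.


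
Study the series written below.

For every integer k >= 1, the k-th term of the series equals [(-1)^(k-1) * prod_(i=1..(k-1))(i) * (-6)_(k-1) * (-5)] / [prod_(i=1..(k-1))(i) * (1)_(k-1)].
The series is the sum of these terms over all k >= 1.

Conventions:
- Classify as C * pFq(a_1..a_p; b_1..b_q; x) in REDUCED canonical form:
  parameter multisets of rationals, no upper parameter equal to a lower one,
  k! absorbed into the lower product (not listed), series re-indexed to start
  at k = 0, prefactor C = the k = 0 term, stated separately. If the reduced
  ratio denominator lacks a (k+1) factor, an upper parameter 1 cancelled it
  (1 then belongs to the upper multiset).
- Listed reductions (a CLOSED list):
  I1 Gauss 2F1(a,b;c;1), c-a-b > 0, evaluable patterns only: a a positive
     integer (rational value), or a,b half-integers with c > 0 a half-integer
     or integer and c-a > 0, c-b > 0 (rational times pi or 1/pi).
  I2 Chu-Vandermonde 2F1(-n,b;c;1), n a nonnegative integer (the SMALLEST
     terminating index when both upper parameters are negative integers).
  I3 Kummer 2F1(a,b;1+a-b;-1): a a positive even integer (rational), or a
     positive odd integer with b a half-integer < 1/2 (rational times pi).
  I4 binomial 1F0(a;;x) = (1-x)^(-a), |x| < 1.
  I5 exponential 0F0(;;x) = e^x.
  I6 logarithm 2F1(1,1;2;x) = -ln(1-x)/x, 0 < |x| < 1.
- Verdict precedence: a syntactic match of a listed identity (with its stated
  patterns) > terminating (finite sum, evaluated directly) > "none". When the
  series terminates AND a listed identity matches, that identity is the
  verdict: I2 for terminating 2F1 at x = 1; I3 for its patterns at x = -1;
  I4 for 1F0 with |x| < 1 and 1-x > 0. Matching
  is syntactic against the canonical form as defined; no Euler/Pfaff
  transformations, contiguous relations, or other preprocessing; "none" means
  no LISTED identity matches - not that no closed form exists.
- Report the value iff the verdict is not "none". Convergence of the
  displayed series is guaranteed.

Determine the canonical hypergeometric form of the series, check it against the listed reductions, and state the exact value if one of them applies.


Canonical form: C = -5 times 1F0 with upper {-6}, lower {-}, x = -1. Verdict: terminating - the sum ends at index 6 because -6 is a negative integer; exact evaluation follows. Exact value: -320.

Structural cue: with t_0 = -5, the running product (C = -5) telescopes to a rising factorial.
Consecutive-term ratio: r(k) = (-1) * (k-6) / [(k+1)] - rational; roots negated = parameters, x = (-1), C = -5.


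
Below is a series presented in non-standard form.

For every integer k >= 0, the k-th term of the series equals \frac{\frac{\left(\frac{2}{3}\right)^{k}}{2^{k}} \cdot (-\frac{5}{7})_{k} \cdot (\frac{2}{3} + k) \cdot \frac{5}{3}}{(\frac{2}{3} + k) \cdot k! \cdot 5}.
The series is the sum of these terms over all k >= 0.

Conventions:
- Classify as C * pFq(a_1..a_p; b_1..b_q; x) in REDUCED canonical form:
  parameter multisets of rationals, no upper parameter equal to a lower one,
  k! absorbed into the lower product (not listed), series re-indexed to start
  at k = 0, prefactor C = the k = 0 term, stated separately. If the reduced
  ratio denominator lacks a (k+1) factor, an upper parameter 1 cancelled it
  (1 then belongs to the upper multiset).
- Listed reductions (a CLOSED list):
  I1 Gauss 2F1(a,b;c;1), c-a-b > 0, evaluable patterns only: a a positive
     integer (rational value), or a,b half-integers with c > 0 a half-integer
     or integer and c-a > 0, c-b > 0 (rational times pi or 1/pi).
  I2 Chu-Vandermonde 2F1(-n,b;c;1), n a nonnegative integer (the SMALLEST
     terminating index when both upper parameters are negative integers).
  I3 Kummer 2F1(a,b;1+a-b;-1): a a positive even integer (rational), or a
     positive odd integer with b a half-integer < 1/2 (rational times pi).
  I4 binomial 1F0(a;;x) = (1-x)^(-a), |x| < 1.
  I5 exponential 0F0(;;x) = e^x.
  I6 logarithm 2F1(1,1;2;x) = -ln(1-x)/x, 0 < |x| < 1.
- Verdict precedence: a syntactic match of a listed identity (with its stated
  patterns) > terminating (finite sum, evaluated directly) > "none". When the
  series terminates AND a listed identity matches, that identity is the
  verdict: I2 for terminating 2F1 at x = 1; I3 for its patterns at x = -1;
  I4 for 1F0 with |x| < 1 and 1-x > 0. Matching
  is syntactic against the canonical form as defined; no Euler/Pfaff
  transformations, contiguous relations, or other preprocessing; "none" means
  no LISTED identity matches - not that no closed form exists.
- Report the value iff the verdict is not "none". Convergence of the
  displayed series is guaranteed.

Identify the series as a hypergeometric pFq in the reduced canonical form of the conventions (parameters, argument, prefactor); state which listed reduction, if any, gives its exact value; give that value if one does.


With C = \frac{1}{3}: the canonical form is 1F0(-\frac{5}{7}; -; \frac{1}{3}). Verdict: binomial (I4) applies (the 1F0 binomial series: exponent 5/7, x = \frac{1}{3}). Hence: \frac{1}{3} \cdot \left(\frac{2}{3}\right)^{\frac{5}{7}}.

Structural cue: t_0 being \frac{1}{3}, the two k-th powers (prefactor 1/3) combine into one argument.
Ratio: r(k) = \frac{1}{3} * (k-\frac{5}{7}) / [(k+1)] - poly over poly, x = \frac{1}{3} from leading terms; C = \frac{1}{3} at k = 0.
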